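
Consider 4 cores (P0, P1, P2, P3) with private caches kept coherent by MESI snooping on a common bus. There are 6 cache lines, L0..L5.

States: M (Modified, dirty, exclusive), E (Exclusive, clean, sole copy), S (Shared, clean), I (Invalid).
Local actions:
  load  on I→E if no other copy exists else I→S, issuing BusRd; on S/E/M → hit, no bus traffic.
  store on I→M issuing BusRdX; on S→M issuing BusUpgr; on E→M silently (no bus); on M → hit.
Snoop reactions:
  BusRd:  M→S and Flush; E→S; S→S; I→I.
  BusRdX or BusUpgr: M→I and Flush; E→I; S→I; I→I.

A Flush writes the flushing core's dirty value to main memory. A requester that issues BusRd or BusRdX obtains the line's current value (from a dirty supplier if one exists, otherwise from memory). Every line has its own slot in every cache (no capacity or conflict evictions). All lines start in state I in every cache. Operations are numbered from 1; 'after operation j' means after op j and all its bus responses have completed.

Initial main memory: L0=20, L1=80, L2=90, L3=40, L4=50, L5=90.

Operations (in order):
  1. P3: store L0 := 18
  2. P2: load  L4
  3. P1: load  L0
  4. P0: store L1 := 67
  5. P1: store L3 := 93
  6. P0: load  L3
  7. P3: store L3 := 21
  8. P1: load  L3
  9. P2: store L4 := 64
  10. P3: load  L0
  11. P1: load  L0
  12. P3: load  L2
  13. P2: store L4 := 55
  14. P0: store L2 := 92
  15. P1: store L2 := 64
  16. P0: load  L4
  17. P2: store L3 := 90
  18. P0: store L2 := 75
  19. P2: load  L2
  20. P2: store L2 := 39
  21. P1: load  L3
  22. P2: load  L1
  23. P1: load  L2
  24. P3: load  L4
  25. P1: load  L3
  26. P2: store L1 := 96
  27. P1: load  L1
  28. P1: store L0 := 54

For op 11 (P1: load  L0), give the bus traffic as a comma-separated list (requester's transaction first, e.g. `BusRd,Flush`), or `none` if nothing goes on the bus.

bus = none

  op1 P3: store L0 := 18 → I/I/I/M on L0; bus BusRdX; mem=20
  op2 P2: load  L4 → I/I/E/I on L4; bus BusRd; mem=50
  op3 P1: load  L0 → I/S/I/S on L0; bus BusRd Flush; mem=18
  op4 P0: store L1 := 67 → M/I/I/I on L1; bus BusRdX; mem=80
  op5 P1: store L3 := 93 → I/M/I/I on L3; bus BusRdX; mem=40
  op6 P0: load  L3 → S/S/I/I on L3; bus BusRd Flush; mem=93
  op7 P3: store L3 := 21 → I/I/I/M on L3; bus BusRdX; mem=93
  op8 P1: load  L3 → I/S/I/S on L3; bus BusRd Flush; mem=21
  op9 P2: store L4 := 64 → I/I/M/I on L4; bus (none); mem=50
  op10 P3: load  L0 → I/S/I/S on L0; bus (none); mem=18
  op11 P1: load  L0 → I/S/I/S on L0; bus (none); mem=18
  op12 P3: load  L2 → I/I/I/E on L2; bus BusRd; mem=90
  op13 P2: store L4 := 55 → I/I/M/I on L4; bus (none); mem=50
  op14 P0: store L2 := 92 → M/I/I/I on L2; bus BusRdX; mem=90
  op15 P1: store L2 := 64 → I/M/I/I on L2; bus BusRdX Flush; mem=92
  op16 P0: load  L4 → S/I/S/I on L4; bus BusRd Flush; mem=55
  op17 P2: store L3 := 90 → I/I/M/I on L3; bus BusRdX; mem=21
  op18 P0: store L2 := 75 → M/I/I/I on L2; bus BusRdX Flush; mem=64
  op19 P2: load  L2 → S/I/S/I on L2; bus BusRd Flush; mem=75
  op20 P2: store L2 := 39 → I/I/M/I on L2; bus BusUpgr; mem=75
  op21 P1: load  L3 → I/S/S/I on L3; bus BusRd Flush; mem=90
  op22 P2: load  L1 → S/I/S/I on L1; bus BusRd Flush; mem=67
  op23 P1: load  L2 → I/S/S/I on L2; bus BusRd Flush; mem=39
  op24 P3: load  L4 → S/I/S/S on L4; bus BusRd; mem=55
  op25 P1: load  L3 → I/S/S/I on L3; bus (none); mem=90
  op26 P2: store L1 := 96 → I/I/M/I on L1; bus BusUpgr; mem=67
  op27 P1: load  L1 → I/S/S/I on L1; bus BusRd Flush; mem=96
  op28 P1: store L0 := 54 → I/M/I/I on L0; bus BusUpgr; mem=18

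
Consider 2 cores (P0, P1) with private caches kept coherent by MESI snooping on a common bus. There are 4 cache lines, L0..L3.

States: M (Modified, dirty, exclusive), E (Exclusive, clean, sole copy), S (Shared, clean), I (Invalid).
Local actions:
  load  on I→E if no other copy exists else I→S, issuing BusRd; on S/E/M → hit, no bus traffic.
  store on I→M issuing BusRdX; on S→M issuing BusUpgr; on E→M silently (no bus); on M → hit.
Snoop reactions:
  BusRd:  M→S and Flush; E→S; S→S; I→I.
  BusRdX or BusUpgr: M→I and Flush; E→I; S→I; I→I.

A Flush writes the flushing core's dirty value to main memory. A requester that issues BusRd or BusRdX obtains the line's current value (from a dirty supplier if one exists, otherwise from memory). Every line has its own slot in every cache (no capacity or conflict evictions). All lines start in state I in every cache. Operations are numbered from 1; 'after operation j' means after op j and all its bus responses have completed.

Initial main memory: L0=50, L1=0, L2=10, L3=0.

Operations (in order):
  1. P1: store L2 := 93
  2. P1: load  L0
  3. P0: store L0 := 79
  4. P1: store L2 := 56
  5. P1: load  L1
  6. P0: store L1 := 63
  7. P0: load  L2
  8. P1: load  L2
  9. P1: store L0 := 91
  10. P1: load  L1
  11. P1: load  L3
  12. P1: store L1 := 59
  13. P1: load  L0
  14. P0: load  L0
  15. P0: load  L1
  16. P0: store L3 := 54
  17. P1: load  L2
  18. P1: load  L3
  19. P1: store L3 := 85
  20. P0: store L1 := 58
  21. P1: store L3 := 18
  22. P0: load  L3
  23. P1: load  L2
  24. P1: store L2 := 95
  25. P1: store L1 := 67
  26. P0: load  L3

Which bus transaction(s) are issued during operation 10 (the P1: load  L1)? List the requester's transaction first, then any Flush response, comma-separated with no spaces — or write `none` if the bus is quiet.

[1] P1: store L2 := 93 | P0:I, P1:M(93) | bus: BusRdX
[2] P1: load  L0 | P0:I, P1:E(50) | bus: BusRd
[3] P0: store L0 := 79 | P0:M(79), P1:I | bus: BusRdX
[4] P1: store L2 := 56 | P0:I, P1:M(56) | bus: none
[5] P1: load  L1 | P0:I, P1:E(0) | bus: BusRd
[6] P0: store L1 := 63 | P0:M(63), P1:I | bus: BusRdX
[7] P0: load  L2 | P0:S(56), P1:S(56) | bus: BusRd,Flush
[8] P1: load  L2 | P0:S(56), P1:S(56) | bus: none
[9] P1: store L0 := 91 | P0:I, P1:M(91) | bus: BusRdX,Flush
[10] P1: load  L1 | P0:S(63), P1:S(63) | bus: BusRd,Flush
[11] P1: load  L3 | P0:I, P1:E(0) | bus: BusRd
[12] P1: store L1 := 59 | P0:I, P1:M(59) | bus: BusUpgr
[13] P1: load  L0 | P0:I, P1:M(91) | bus: none
[14] P0: load  L0 | P0:S(91), P1:S(91) | bus: BusRd,Flush
[15] P0: load  L1 | P0:S(59), P1:S(59) | bus: BusRd,Flush
[16] P0: store L3 := 54 | P0:M(54), P1:I | bus: BusRdX
[17] P1: load  L2 | P0:S(56), P1:S(56) | bus: none
[18] P1: load  L3 | P0:S(54), P1:S(54) | bus: BusRd,Flush
[19] P1: store L3 := 85 | P0:I, P1:M(85) | bus: BusUpgr
[20] P0: store L1 := 58 | P0:M(58), P1:I | bus: BusUpgr
[21] P1: store L3 := 18 | P0:I, P1:M(18) | bus: none
[22] P0: load  L3 | P0:S(18), P1:S(18) | bus: BusRd,Flush
[23] P1: load  L2 | P0:S(56), P1:S(56) | bus: none
[24] P1: store L2 := 95 | P0:I, P1:M(95) | bus: BusUpgr
[25] P1: store L1 := 67 | P0:I, P1:M(67) | bus: BusRdX,Flush
[26] P0: load  L3 | P0:S(18), P1:S(18) | bus: none

bus = BusRd,Flush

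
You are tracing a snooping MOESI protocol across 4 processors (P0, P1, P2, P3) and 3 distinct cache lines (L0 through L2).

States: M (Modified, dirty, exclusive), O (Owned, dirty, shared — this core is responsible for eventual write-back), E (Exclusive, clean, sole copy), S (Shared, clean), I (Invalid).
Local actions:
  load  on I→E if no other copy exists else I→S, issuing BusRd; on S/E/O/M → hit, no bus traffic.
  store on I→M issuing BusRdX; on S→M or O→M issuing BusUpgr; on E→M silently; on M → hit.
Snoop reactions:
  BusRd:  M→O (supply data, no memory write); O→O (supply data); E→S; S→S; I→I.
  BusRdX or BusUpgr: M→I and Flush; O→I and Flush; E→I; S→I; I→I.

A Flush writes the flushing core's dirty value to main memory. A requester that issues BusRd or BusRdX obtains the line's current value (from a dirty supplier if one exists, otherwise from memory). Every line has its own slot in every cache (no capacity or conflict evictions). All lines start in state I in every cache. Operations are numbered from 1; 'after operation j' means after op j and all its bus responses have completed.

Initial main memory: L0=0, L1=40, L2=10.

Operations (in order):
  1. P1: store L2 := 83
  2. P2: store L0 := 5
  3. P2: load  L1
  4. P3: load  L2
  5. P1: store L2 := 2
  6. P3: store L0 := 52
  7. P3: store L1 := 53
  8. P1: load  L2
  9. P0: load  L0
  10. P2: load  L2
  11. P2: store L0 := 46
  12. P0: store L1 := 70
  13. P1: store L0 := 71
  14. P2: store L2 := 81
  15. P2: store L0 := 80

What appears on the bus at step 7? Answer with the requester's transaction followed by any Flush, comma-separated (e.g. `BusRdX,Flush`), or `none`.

bus = BusRdX

[1] P1: store L2 := 83 | P0:I, P1:M(83), P2:I, P3:I | bus: BusRdX
[2] P2: store L0 := 5 | P0:I, P1:I, P2:M(5), P3:I | bus: BusRdX
[3] P2: load  L1 | P0:I, P1:I, P2:E(40), P3:I | bus: BusRd
[4] P3: load  L2 | P0:I, P1:O(83), P2:I, P3:S(83) | bus: BusRd
[5] P1: store L2 := 2 | P0:I, P1:M(2), P2:I, P3:I | bus: BusUpgr
[6] P3: store L0 := 52 | P0:I, P1:I, P2:I, P3:M(52) | bus: BusRdX,Flush
[7] P3: store L1 := 53 | P0:I, P1:I, P2:I, P3:M(53) | bus: BusRdX
[8] P1: load  L2 | P0:I, P1:M(2), P2:I, P3:I | bus: none
[9] P0: load  L0 | P0:S(52), P1:I, P2:I, P3:O(52) | bus: BusRd
[10] P2: load  L2 | P0:I, P1:O(2), P2:S(2), P3:I | bus: BusRd
[11] P2: store L0 := 46 | P0:I, P1:I, P2:M(46), P3:I | bus: BusRdX,Flush
[12] P0: store L1 := 70 | P0:M(70), P1:I, P2:I, P3:I | bus: BusRdX,Flush
[13] P1: store L0 := 71 | P0:I, P1:M(71), P2:I, P3:I | bus: BusRdX,Flush
[14] P2: store L2 := 81 | P0:I, P1:I, P2:M(81), P3:I | bus: BusUpgr,Flush
[15] P2: store L0 := 80 | P0:I, P1:I, P2:M(80), P3:I | bus: BusRdX,Flush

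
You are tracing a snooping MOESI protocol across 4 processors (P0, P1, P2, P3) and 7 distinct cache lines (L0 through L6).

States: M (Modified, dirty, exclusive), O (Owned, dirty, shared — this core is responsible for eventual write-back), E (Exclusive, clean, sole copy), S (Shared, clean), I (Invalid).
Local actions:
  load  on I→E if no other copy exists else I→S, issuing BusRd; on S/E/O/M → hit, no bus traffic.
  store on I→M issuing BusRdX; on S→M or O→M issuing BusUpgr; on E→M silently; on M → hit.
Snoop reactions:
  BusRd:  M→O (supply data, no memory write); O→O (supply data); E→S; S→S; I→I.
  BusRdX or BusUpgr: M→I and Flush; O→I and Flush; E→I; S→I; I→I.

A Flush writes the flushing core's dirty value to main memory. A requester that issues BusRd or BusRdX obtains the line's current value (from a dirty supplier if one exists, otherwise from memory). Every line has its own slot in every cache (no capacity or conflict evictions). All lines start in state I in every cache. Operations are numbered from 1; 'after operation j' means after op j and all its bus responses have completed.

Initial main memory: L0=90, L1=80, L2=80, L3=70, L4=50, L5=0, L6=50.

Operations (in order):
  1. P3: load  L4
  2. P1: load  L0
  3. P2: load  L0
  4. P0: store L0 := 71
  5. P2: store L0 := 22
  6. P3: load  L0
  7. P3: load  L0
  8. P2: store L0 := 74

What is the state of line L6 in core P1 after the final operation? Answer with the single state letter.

state = I

step 1: P3: load  L4  ⟶  IIIE  (L4)  txn=BusRd  M[L4]=50
step 2: P1: load  L0  ⟶  IEII  (L0)  txn=BusRd  M[L0]=90
step 3: P2: load  L0  ⟶  ISSI  (L0)  txn=BusRd  M[L0]=90
step 4: P0: store L0 := 71  ⟶  MIII  (L0)  txn=BusRdX  M[L0]=90
step 5: P2: store L0 := 22  ⟶  IIMI  (L0)  txn=BusRdX+Flush  M[L0]=71
step 6: P3: load  L0  ⟶  IIOS  (L0)  txn=BusRd  M[L0]=71
step 7: P3: load  L0  ⟶  IIOS  (L0)  txn=∅  M[L0]=71
step 8: P2: store L0 := 74  ⟶  IIMI  (L0)  txn=BusUpgr  M[L0]=71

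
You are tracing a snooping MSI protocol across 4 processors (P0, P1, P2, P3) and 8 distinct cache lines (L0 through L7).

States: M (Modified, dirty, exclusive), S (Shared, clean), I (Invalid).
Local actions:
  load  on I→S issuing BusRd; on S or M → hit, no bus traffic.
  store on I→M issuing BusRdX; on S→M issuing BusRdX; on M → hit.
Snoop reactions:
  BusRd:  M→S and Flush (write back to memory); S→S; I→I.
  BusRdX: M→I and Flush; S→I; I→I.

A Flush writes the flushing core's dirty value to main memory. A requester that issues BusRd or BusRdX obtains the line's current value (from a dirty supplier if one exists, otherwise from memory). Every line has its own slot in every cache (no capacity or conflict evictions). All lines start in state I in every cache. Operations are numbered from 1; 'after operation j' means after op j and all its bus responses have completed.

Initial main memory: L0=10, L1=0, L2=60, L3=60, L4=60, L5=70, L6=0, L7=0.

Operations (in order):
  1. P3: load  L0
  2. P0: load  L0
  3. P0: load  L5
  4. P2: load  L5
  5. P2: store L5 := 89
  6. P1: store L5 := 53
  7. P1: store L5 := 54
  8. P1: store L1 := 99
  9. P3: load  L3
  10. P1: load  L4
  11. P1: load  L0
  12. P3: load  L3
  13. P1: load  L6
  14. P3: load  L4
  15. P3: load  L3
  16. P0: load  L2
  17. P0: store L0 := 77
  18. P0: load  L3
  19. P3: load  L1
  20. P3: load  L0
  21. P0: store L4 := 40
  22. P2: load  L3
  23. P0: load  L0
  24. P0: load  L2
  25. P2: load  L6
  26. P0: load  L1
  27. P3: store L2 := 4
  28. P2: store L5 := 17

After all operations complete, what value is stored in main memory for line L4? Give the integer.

1. P3: load  L0  bus=[BusRd]  L0: P0=I P1=I P2=I P3=S  mem[L0]=10
2. P0: load  L0  bus=[BusRd]  L0: P0=S P1=I P2=I P3=S  mem[L0]=10
3. P0: load  L5  bus=[BusRd]  L5: P0=S P1=I P2=I P3=I  mem[L5]=70
4. P2: load  L5  bus=[BusRd]  L5: P0=S P1=I P2=S P3=I  mem[L5]=70
5. P2: store L5 := 89  bus=[BusRdX]  L5: P0=I P1=I P2=M P3=I  mem[L5]=70
6. P1: store L5 := 53  bus=[BusRdX,Flush]  L5: P0=I P1=M P2=I P3=I  mem[L5]=89
7. P1: store L5 := 54  bus=[-]  L5: P0=I P1=M P2=I P3=I  mem[L5]=89
8. P1: store L1 := 99  bus=[BusRdX]  L1: P0=I P1=M P2=I P3=I  mem[L1]=0
9. P3: load  L3  bus=[BusRd]  L3: P0=I P1=I P2=I P3=S  mem[L3]=60
10. P1: load  L4  bus=[BusRd]  L4: P0=I P1=S P2=I P3=I  mem[L4]=60
11. P1: load  L0  bus=[BusRd]  L0: P0=S P1=S P2=I P3=S  mem[L0]=10
12. P3: load  L3  bus=[-]  L3: P0=I P1=I P2=I P3=S  mem[L3]=60
13. P1: load  L6  bus=[BusRd]  L6: P0=I P1=S P2=I P3=I  mem[L6]=0
14. P3: load  L4  bus=[BusRd]  L4: P0=I P1=S P2=I P3=S  mem[L4]=60
15. P3: load  L3  bus=[-]  L3: P0=I P1=I P2=I P3=S  mem[L3]=60
16. P0: load  L2  bus=[BusRd]  L2: P0=S P1=I P2=I P3=I  mem[L2]=60
17. P0: store L0 := 77  bus=[BusRdX]  L0: P0=M P1=I P2=I P3=I  mem[L0]=10
18. P0: load  L3  bus=[BusRd]  L3: P0=S P1=I P2=I P3=S  mem[L3]=60
19. P3: load  L1  bus=[BusRd,Flush]  L1: P0=I P1=S P2=I P3=S  mem[L1]=99
20. P3: load  L0  bus=[BusRd,Flush]  L0: P0=S P1=I P2=I P3=S  mem[L0]=77
21. P0: store L4 := 40  bus=[BusRdX]  L4: P0=M P1=I P2=I P3=I  mem[L4]=60
22. P2: load  L3  bus=[BusRd]  L3: P0=S P1=I P2=S P3=S  mem[L3]=60
23. P0: load  L0  bus=[-]  L0: P0=S P1=I P2=I P3=S  mem[L0]=77
24. P0: load  L2  bus=[-]  L2: P0=S P1=I P2=I P3=I  mem[L2]=60
25. P2: load  L6  bus=[BusRd]  L6: P0=I P1=S P2=S P3=I  mem[L6]=0
26. P0: load  L1  bus=[BusRd]  L1: P0=S P1=S P2=I P3=S  mem[L1]=99
27. P3: store L2 := 4  bus=[BusRdX]  L2: P0=I P1=I P2=I P3=M  mem[L2]=60
28. P2: store L5 := 17  bus=[BusRdX,Flush]  L5: P0=I P1=I P2=M P3=I  mem[L5]=54

memory[L4] = 60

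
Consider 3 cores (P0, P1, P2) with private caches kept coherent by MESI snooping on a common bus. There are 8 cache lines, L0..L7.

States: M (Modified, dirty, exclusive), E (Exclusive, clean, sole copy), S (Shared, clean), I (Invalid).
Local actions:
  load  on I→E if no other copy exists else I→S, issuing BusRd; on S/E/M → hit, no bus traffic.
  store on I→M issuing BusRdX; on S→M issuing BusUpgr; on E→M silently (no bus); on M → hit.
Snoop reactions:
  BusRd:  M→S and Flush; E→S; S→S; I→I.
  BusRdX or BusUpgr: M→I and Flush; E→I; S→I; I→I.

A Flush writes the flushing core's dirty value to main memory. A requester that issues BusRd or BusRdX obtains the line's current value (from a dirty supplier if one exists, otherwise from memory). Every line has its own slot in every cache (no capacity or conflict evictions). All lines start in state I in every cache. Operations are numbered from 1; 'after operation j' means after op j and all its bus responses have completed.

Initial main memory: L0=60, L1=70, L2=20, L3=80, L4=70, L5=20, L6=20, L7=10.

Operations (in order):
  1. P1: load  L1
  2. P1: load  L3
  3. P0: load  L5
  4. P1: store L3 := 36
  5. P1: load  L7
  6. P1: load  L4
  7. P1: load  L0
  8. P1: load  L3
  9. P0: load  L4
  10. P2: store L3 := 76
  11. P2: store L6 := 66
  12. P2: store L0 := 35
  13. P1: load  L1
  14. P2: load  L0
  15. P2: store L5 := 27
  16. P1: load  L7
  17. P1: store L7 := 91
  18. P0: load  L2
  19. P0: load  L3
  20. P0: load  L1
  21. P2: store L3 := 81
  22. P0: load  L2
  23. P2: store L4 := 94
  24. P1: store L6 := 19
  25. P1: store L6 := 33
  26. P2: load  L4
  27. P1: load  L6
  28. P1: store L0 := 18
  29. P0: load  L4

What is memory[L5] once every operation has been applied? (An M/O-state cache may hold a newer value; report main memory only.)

step 1: P1: load  L1  ⟶  IEI  (L1)  txn=BusRd  M[L1]=70
step 2: P1: load  L3  ⟶  IEI  (L3)  txn=BusRd  M[L3]=80
step 3: P0: load  L5  ⟶  EII  (L5)  txn=BusRd  M[L5]=20
step 4: P1: store L3 := 36  ⟶  IMI  (L3)  txn=∅  M[L3]=80
step 5: P1: load  L7  ⟶  IEI  (L7)  txn=BusRd  M[L7]=10
step 6: P1: load  L4  ⟶  IEI  (L4)  txn=BusRd  M[L4]=70
step 7: P1: load  L0  ⟶  IEI  (L0)  txn=BusRd  M[L0]=60
step 8: P1: load  L3  ⟶  IMI  (L3)  txn=∅  M[L3]=80
step 9: P0: load  L4  ⟶  SSI  (L4)  txn=BusRd  M[L4]=70
step 10: P2: store L3 := 76  ⟶  IIM  (L3)  txn=BusRdX+Flush  M[L3]=36
step 11: P2: store L6 := 66  ⟶  IIM  (L6)  txn=BusRdX  M[L6]=20
step 12: P2: store L0 := 35  ⟶  IIM  (L0)  txn=BusRdX  M[L0]=60
step 13: P1: load  L1  ⟶  IEI  (L1)  txn=∅  M[L1]=70
step 14: P2: load  L0  ⟶  IIM  (L0)  txn=∅  M[L0]=60
step 15: P2: store L5 := 27  ⟶  IIM  (L5)  txn=BusRdX  M[L5]=20
step 16: P1: load  L7  ⟶  IEI  (L7)  txn=∅  M[L7]=10
step 17: P1: store L7 := 91  ⟶  IMI  (L7)  txn=∅  M[L7]=10
step 18: P0: load  L2  ⟶  EII  (L2)  txn=BusRd  M[L2]=20
step 19: P0: load  L3  ⟶  SIS  (L3)  txn=BusRd+Flush  M[L3]=76
step 20: P0: load  L1  ⟶  SSI  (L1)  txn=BusRd  M[L1]=70
step 21: P2: store L3 := 81  ⟶  IIM  (L3)  txn=BusUpgr  M[L3]=76
step 22: P0: load  L2  ⟶  EII  (L2)  txn=∅  M[L2]=20
step 23: P2: store L4 := 94  ⟶  IIM  (L4)  txn=BusRdX  M[L4]=70
step 24: P1: store L6 := 19  ⟶  IMI  (L6)  txn=BusRdX+Flush  M[L6]=66
step 25: P1: store L6 := 33  ⟶  IMI  (L6)  txn=∅  M[L6]=66
step 26: P2: load  L4  ⟶  IIM  (L4)  txn=∅  M[L4]=70
step 27: P1: load  L6  ⟶  IMI  (L6)  txn=∅  M[L6]=66
step 28: P1: store L0 := 18  ⟶  IMI  (L0)  txn=BusRdX+Flush  M[L0]=35
step 29: P0: load  L4  ⟶  SIS  (L4)  txn=BusRd+Flush  M[L4]=94

memory[L5] = 20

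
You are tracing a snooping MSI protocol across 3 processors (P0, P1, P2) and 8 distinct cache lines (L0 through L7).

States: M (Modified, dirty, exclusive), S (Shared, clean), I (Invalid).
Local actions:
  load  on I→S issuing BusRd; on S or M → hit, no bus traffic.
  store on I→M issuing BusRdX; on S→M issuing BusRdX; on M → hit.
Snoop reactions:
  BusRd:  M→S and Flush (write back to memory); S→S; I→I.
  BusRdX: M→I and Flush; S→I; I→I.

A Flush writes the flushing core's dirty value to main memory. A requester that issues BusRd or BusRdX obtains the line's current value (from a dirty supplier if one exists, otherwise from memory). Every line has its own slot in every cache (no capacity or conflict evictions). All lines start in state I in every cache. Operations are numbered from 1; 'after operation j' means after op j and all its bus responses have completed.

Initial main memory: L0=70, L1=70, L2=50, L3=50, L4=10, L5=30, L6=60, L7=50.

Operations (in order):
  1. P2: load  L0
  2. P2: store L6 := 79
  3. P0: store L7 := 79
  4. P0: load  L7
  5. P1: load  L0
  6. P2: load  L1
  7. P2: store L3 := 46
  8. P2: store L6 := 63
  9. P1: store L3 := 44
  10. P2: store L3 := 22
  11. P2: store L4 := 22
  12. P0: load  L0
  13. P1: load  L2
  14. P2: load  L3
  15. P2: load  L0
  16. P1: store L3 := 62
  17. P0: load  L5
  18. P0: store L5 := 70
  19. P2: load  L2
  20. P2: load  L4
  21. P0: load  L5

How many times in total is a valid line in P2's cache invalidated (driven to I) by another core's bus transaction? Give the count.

step 1: P2: load  L0  ⟶  IIS  (L0)  txn=BusRd  M[L0]=70
step 2: P2: store L6 := 79  ⟶  IIM  (L6)  txn=BusRdX  M[L6]=60
step 3: P0: store L7 := 79  ⟶  MII  (L7)  txn=BusRdX  M[L7]=50
step 4: P0: load  L7  ⟶  MII  (L7)  txn=∅  M[L7]=50
step 5: P1: load  L0  ⟶  ISS  (L0)  txn=BusRd  M[L0]=70
step 6: P2: load  L1  ⟶  IIS  (L1)  txn=BusRd  M[L1]=70
step 7: P2: store L3 := 46  ⟶  IIM  (L3)  txn=BusRdX  M[L3]=50
step 8: P2: store L6 := 63  ⟶  IIM  (L6)  txn=∅  M[L6]=60
step 9: P1: store L3 := 44  ⟶  IMI  (L3)  txn=BusRdX+Flush  M[L3]=46
step 10: P2: store L3 := 22  ⟶  IIM  (L3)  txn=BusRdX+Flush  M[L3]=44
step 11: P2: store L4 := 22  ⟶  IIM  (L4)  txn=BusRdX  M[L4]=10
step 12: P0: load  L0  ⟶  SSS  (L0)  txn=BusRd  M[L0]=70
step 13: P1: load  L2  ⟶  ISI  (L2)  txn=BusRd  M[L2]=50
step 14: P2: load  L3  ⟶  IIM  (L3)  txn=∅  M[L3]=44
step 15: P2: load  L0  ⟶  SSS  (L0)  txn=∅  M[L0]=70
step 16: P1: store L3 := 62  ⟶  IMI  (L3)  txn=BusRdX+Flush  M[L3]=22
step 17: P0: load  L5  ⟶  SII  (L5)  txn=BusRd  M[L5]=30
step 18: P0: store L5 := 70  ⟶  MII  (L5)  txn=BusRdX  M[L5]=30
step 19: P2: load  L2  ⟶  ISS  (L2)  txn=BusRd  M[L2]=50
step 20: P2: load  L4  ⟶  IIM  (L4)  txn=∅  M[L4]=10
step 21: P0: load  L5  ⟶  MII  (L5)  txn=∅  M[L5]=30

invalidations = 2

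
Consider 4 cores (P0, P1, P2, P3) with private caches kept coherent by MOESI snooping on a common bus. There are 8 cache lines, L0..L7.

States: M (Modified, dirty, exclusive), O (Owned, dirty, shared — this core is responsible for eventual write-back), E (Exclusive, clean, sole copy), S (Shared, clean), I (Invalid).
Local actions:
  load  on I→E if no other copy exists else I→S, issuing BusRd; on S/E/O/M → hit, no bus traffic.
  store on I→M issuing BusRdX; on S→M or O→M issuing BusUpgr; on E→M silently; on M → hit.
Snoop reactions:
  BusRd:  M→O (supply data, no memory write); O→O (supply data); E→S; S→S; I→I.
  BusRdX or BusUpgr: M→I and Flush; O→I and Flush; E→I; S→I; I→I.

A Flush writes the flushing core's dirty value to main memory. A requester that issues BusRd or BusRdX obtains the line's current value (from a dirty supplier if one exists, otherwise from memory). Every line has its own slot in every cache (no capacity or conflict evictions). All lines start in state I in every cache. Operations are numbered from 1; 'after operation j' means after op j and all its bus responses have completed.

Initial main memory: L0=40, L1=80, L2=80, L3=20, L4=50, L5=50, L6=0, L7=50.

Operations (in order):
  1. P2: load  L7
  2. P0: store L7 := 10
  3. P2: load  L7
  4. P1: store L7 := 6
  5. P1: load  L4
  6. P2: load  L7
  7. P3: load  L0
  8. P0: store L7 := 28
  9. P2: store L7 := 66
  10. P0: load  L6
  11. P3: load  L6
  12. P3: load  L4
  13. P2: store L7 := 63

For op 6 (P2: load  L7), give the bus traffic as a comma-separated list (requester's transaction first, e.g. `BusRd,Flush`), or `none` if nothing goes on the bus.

bus = BusRd

[1] P2: load  L7 | P0:I, P1:I, P2:E(50), P3:I | bus: BusRd
[2] P0: store L7 := 10 | P0:M(10), P1:I, P2:I, P3:I | bus: BusRdX
[3] P2: load  L7 | P0:O(10), P1:I, P2:S(10), P3:I | bus: BusRd
[4] P1: store L7 := 6 | P0:I, P1:M(6), P2:I, P3:I | bus: BusRdX,Flush
[5] P1: load  L4 | P0:I, P1:E(50), P2:I, P3:I | bus: BusRd
[6] P2: load  L7 | P0:I, P1:O(6), P2:S(6), P3:I | bus: BusRd
[7] P3: load  L0 | P0:I, P1:I, P2:I, P3:E(40) | bus: BusRd
[8] P0: store L7 := 28 | P0:M(28), P1:I, P2:I, P3:I | bus: BusRdX,Flush
[9] P2: store L7 := 66 | P0:I, P1:I, P2:M(66), P3:I | bus: BusRdX,Flush
[10] P0: load  L6 | P0:E(0), P1:I, P2:I, P3:I | bus: BusRd
[11] P3: load  L6 | P0:S(0), P1:I, P2:I, P3:S(0) | bus: BusRd
[12] P3: load  L4 | P0:I, P1:S(50), P2:I, P3:S(50) | bus: BusRd
[13] P2: store L7 := 63 | P0:I, P1:I, P2:M(63), P3:I | bus: none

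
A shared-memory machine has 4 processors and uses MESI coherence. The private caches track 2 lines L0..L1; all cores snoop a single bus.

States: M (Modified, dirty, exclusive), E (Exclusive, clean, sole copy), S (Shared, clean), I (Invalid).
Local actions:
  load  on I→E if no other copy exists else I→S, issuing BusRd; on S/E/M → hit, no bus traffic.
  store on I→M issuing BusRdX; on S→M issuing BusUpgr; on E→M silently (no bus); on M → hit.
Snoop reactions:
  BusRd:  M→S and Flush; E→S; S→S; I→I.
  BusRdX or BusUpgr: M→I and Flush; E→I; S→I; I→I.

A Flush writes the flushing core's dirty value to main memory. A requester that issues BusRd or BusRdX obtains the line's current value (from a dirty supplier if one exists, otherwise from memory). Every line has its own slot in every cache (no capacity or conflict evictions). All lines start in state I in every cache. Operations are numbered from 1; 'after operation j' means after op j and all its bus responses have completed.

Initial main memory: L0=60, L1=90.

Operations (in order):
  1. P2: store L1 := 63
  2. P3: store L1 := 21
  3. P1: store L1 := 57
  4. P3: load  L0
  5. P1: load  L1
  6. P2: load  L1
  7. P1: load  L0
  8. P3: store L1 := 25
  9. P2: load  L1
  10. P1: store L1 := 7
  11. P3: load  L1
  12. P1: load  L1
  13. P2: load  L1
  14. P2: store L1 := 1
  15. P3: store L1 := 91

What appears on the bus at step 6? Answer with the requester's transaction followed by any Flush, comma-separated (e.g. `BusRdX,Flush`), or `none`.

[1] P2: store L1 := 63 | P0:I, P1:I, P2:M(63), P3:I | bus: BusRdX
[2] P3: store L1 := 21 | P0:I, P1:I, P2:I, P3:M(21) | bus: BusRdX,Flush
[3] P1: store L1 := 57 | P0:I, P1:M(57), P2:I, P3:I | bus: BusRdX,Flush
[4] P3: load  L0 | P0:I, P1:I, P2:I, P3:E(60) | bus: BusRd
[5] P1: load  L1 | P0:I, P1:M(57), P2:I, P3:I | bus: none
[6] P2: load  L1 | P0:I, P1:S(57), P2:S(57), P3:I | bus: BusRd,Flush
[7] P1: load  L0 | P0:I, P1:S(60), P2:I, P3:S(60) | bus: BusRd
[8] P3: store L1 := 25 | P0:I, P1:I, P2:I, P3:M(25) | bus: BusRdX
[9] P2: load  L1 | P0:I, P1:I, P2:S(25), P3:S(25) | bus: BusRd,Flush
[10] P1: store L1 := 7 | P0:I, P1:M(7), P2:I, P3:I | bus: BusRdX
[11] P3: load  L1 | P0:I, P1:S(7), P2:I, P3:S(7) | bus: BusRd,Flush
[12] P1: load  L1 | P0:I, P1:S(7), P2:I, P3:S(7) | bus: none
[13] P2: load  L1 | P0:I, P1:S(7), P2:S(7), P3:S(7) | bus: BusRd
[14] P2: store L1 := 1 | P0:I, P1:I, P2:M(1), P3:I | bus: BusUpgr
[15] P3: store L1 := 91 | P0:I, P1:I, P2:I, P3:M(91) | bus: BusRdX,Flush

bus = BusRd,Flush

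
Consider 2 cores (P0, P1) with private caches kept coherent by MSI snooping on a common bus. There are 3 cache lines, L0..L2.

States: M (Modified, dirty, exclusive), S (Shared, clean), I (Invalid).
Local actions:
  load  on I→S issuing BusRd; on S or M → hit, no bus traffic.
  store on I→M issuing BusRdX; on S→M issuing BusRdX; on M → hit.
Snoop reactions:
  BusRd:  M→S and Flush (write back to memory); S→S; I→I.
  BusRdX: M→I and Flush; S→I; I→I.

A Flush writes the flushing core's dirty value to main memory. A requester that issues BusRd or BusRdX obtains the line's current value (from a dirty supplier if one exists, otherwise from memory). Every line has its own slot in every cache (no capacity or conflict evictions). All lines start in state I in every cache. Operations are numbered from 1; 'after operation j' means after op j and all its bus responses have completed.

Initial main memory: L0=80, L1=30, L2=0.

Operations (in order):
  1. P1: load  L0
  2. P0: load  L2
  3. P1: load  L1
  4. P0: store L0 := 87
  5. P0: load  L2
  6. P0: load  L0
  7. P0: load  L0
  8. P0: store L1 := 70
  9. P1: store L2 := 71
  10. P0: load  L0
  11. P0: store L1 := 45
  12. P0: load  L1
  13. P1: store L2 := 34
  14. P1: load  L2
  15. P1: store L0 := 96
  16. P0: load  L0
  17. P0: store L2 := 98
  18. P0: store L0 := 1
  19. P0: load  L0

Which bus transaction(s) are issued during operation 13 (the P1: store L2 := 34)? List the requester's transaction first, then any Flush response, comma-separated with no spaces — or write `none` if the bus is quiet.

  op1 P1: load  L0 → I/S on L0; bus BusRd; mem=80
  op2 P0: load  L2 → S/I on L2; bus BusRd; mem=0
  op3 P1: load  L1 → I/S on L1; bus BusRd; mem=30
  op4 P0: store L0 := 87 → M/I on L0; bus BusRdX; mem=80
  op5 P0: load  L2 → S/I on L2; bus (none); mem=0
  op6 P0: load  L0 → M/I on L0; bus (none); mem=80
  op7 P0: load  L0 → M/I on L0; bus (none); mem=80
  op8 P0: store L1 := 70 → M/I on L1; bus BusRdX; mem=30
  op9 P1: store L2 := 71 → I/M on L2; bus BusRdX; mem=0
  op10 P0: load  L0 → M/I on L0; bus (none); mem=80
  op11 P0: store L1 := 45 → M/I on L1; bus (none); mem=30
  op12 P0: load  L1 → M/I on L1; bus (none); mem=30
  op13 P1: store L2 := 34 → I/M on L2; bus (none); mem=0
  op14 P1: load  L2 → I/M on L2; bus (none); mem=0
  op15 P1: store L0 := 96 → I/M on L0; bus BusRdX Flush; mem=87
  op16 P0: load  L0 → S/S on L0; bus BusRd Flush; mem=96
  op17 P0: store L2 := 98 → M/I on L2; bus BusRdX Flush; mem=34
  op18 P0: store L0 := 1 → M/I on L0; bus BusRdX; mem=96
  op19 P0: load  L0 → M/I on L0; bus (none); mem=96

bus = none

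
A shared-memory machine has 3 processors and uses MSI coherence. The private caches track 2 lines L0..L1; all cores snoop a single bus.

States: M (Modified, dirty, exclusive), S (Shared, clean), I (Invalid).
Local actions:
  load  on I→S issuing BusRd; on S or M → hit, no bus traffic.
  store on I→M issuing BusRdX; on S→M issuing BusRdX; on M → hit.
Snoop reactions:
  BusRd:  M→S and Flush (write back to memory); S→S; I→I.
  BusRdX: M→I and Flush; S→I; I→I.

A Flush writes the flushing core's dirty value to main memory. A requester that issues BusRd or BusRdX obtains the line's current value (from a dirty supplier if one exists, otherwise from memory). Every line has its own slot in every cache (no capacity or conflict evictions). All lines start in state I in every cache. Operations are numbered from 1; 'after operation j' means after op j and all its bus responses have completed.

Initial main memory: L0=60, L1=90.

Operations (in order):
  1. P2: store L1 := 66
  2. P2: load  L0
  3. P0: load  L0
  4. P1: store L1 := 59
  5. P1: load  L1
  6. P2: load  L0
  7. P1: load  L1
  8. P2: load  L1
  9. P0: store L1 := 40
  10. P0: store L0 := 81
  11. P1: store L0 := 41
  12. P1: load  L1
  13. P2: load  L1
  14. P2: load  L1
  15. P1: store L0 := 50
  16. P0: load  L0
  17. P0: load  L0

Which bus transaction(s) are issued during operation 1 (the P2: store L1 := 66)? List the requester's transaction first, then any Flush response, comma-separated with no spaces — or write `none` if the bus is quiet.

[1] P2: store L1 := 66 | P0:I, P1:I, P2:M(66) | bus: BusRdX
[2] P2: load  L0 | P0:I, P1:I, P2:S(60) | bus: BusRd
[3] P0: load  L0 | P0:S(60), P1:I, P2:S(60) | bus: BusRd
[4] P1: store L1 := 59 | P0:I, P1:M(59), P2:I | bus: BusRdX,Flush
[5] P1: load  L1 | P0:I, P1:M(59), P2:I | bus: none
[6] P2: load  L0 | P0:S(60), P1:I, P2:S(60) | bus: none
[7] P1: load  L1 | P0:I, P1:M(59), P2:I | bus: none
[8] P2: load  L1 | P0:I, P1:S(59), P2:S(59) | bus: BusRd,Flush
[9] P0: store L1 := 40 | P0:M(40), P1:I, P2:I | bus: BusRdX
[10] P0: store L0 := 81 | P0:M(81), P1:I, P2:I | bus: BusRdX
[11] P1: store L0 := 41 | P0:I, P1:M(41), P2:I | bus: BusRdX,Flush
[12] P1: load  L1 | P0:S(40), P1:S(40), P2:I | bus: BusRd,Flush
[13] P2: load  L1 | P0:S(40), P1:S(40), P2:S(40) | bus: BusRd
[14] P2: load  L1 | P0:S(40), P1:S(40), P2:S(40) | bus: none
[15] P1: store L0 := 50 | P0:I, P1:M(50), P2:I | bus: none
[16] P0: load  L0 | P0:S(50), P1:S(50), P2:I | bus: BusRd,Flush
[17] P0: load  L0 | P0:S(50), P1:S(50), P2:I | bus: none

bus = BusRdX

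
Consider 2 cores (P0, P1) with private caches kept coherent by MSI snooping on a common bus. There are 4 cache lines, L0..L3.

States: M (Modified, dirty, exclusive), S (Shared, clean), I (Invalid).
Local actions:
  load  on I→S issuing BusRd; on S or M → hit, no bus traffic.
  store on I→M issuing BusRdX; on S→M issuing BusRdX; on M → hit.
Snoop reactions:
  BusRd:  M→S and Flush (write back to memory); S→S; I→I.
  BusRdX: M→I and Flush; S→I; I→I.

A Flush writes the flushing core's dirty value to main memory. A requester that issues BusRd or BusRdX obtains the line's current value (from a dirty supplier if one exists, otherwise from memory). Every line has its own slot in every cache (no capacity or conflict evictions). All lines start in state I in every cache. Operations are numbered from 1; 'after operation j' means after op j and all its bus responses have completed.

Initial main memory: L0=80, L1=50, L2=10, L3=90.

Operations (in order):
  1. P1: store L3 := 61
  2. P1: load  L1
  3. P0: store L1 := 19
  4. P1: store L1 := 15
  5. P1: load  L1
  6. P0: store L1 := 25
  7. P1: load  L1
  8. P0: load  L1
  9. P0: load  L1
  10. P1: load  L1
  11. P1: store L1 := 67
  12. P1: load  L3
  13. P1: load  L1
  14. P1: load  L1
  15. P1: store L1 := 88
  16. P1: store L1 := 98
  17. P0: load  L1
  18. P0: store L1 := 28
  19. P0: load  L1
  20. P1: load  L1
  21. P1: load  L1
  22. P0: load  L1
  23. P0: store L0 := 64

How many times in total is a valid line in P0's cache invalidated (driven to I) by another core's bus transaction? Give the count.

step 1: P1: store L3 := 61  ⟶  IM  (L3)  txn=BusRdX  M[L3]=90
step 2: P1: load  L1  ⟶  IS  (L1)  txn=BusRd  M[L1]=50
step 3: P0: store L1 := 19  ⟶  MI  (L1)  txn=BusRdX  M[L1]=50
step 4: P1: store L1 := 15  ⟶  IM  (L1)  txn=BusRdX+Flush  M[L1]=19
step 5: P1: load  L1  ⟶  IM  (L1)  txn=∅  M[L1]=19
step 6: P0: store L1 := 25  ⟶  MI  (L1)  txn=BusRdX+Flush  M[L1]=15
step 7: P1: load  L1  ⟶  SS  (L1)  txn=BusRd+Flush  M[L1]=25
step 8: P0: load  L1  ⟶  SS  (L1)  txn=∅  M[L1]=25
step 9: P0: load  L1  ⟶  SS  (L1)  txn=∅  M[L1]=25
step 10: P1: load  L1  ⟶  SS  (L1)  txn=∅  M[L1]=25
step 11: P1: store L1 := 67  ⟶  IM  (L1)  txn=BusRdX  M[L1]=25
step 12: P1: load  L3  ⟶  IM  (L3)  txn=∅  M[L3]=90
step 13: P1: load  L1  ⟶  IM  (L1)  txn=∅  M[L1]=25
step 14: P1: load  L1  ⟶  IM  (L1)  txn=∅  M[L1]=25
step 15: P1: store L1 := 88  ⟶  IM  (L1)  txn=∅  M[L1]=25
step 16: P1: store L1 := 98  ⟶  IM  (L1)  txn=∅  M[L1]=25
step 17: P0: load  L1  ⟶  SS  (L1)  txn=BusRd+Flush  M[L1]=98
step 18: P0: store L1 := 28  ⟶  MI  (L1)  txn=BusRdX  M[L1]=98
step 19: P0: load  L1  ⟶  MI  (L1)  txn=∅  M[L1]=98
step 20: P1: load  L1  ⟶  SS  (L1)  txn=BusRd+Flush  M[L1]=28
step 21: P1: load  L1  ⟶  SS  (L1)  txn=∅  M[L1]=28
step 22: P0: load  L1  ⟶  SS  (L1)  txn=∅  M[L1]=28
step 23: P0: store L0 := 64  ⟶  MI  (L0)  txn=BusRdX  M[L0]=80

invalidations = 2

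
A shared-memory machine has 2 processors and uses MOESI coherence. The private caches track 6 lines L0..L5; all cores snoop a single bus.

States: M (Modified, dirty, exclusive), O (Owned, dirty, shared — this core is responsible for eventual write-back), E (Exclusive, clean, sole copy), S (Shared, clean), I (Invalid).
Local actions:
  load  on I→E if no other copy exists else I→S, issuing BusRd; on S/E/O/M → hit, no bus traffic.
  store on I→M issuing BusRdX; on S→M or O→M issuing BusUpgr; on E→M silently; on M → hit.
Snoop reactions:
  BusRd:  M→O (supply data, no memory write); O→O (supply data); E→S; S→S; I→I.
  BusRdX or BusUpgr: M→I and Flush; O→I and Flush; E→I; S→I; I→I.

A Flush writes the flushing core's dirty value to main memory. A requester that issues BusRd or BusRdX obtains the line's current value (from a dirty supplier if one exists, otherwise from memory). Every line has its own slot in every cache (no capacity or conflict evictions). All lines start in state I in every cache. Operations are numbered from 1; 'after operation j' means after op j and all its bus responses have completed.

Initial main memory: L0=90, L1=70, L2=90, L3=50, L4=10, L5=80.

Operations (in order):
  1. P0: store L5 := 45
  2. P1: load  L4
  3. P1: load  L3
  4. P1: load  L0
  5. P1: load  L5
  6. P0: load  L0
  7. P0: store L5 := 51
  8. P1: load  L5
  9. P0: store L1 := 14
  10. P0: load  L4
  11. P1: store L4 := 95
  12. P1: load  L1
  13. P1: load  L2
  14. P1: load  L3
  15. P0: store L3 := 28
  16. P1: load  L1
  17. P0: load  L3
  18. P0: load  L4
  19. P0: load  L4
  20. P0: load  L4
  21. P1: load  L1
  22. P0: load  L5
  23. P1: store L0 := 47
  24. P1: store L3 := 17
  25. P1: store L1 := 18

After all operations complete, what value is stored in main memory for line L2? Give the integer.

memory[L2] = 90

[1] P0: store L5 := 45 | P0:M(45), P1:I | bus: BusRdX
[2] P1: load  L4 | P0:I, P1:E(10) | bus: BusRd
[3] P1: load  L3 | P0:I, P1:E(50) | bus: BusRd
[4] P1: load  L0 | P0:I, P1:E(90) | bus: BusRd
[5] P1: load  L5 | P0:O(45), P1:S(45) | bus: BusRd
[6] P0: load  L0 | P0:S(90), P1:S(90) | bus: BusRd
[7] P0: store L5 := 51 | P0:M(51), P1:I | bus: BusUpgr
[8] P1: load  L5 | P0:O(51), P1:S(51) | bus: BusRd
[9] P0: store L1 := 14 | P0:M(14), P1:I | bus: BusRdX
[10] P0: load  L4 | P0:S(10), P1:S(10) | bus: BusRd
[11] P1: store L4 := 95 | P0:I, P1:M(95) | bus: BusUpgr
[12] P1: load  L1 | P0:O(14), P1:S(14) | bus: BusRd
[13] P1: load  L2 | P0:I, P1:E(90) | bus: BusRd
[14] P1: load  L3 | P0:I, P1:E(50) | bus: none
[15] P0: store L3 := 28 | P0:M(28), P1:I | bus: BusRdX
[16] P1: load  L1 | P0:O(14), P1:S(14) | bus: none
[17] P0: load  L3 | P0:M(28), P1:I | bus: none
[18] P0: load  L4 | P0:S(95), P1:O(95) | bus: BusRd
[19] P0: load  L4 | P0:S(95), P1:O(95) | bus: none
[20] P0: load  L4 | P0:S(95), P1:O(95) | bus: none
[21] P1: load  L1 | P0:O(14), P1:S(14) | bus: none
[22] P0: load  L5 | P0:O(51), P1:S(51) | bus: none
[23] P1: store L0 := 47 | P0:I, P1:M(47) | bus: BusUpgr
[24] P1: store L3 := 17 | P0:I, P1:M(17) | bus: BusRdX,Flush
[25] P1: store L1 := 18 | P0:I, P1:M(18) | bus: BusUpgr,Flush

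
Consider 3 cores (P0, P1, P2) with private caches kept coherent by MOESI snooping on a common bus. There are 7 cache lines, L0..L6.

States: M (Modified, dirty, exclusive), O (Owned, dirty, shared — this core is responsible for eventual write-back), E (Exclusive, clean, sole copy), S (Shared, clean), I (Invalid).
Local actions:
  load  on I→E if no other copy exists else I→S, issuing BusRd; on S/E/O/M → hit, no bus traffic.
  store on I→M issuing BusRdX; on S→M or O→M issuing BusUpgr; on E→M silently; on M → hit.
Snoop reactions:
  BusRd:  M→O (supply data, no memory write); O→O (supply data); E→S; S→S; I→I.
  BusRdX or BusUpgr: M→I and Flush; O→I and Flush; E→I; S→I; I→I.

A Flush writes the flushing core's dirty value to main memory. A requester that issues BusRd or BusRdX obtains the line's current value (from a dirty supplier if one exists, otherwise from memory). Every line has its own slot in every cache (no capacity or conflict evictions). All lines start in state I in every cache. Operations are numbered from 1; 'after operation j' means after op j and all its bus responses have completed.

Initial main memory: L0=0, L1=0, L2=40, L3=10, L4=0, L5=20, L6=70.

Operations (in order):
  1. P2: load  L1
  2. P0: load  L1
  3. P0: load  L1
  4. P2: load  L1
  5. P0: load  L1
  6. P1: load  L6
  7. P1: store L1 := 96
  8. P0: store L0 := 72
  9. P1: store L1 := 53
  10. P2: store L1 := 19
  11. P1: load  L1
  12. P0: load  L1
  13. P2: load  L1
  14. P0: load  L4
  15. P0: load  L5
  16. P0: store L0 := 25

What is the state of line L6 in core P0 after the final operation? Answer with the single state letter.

state = I

[1] P2: load  L1 | P0:I, P1:I, P2:E(0) | bus: BusRd
[2] P0: load  L1 | P0:S(0), P1:I, P2:S(0) | bus: BusRd
[3] P0: load  L1 | P0:S(0), P1:I, P2:S(0) | bus: none
[4] P2: load  L1 | P0:S(0), P1:I, P2:S(0) | bus: none
[5] P0: load  L1 | P0:S(0), P1:I, P2:S(0) | bus: none
[6] P1: load  L6 | P0:I, P1:E(70), P2:I | bus: BusRd
[7] P1: store L1 := 96 | P0:I, P1:M(96), P2:I | bus: BusRdX
[8] P0: store L0 := 72 | P0:M(72), P1:I, P2:I | bus: BusRdX
[9] P1: store L1 := 53 | P0:I, P1:M(53), P2:I | bus: none
[10] P2: store L1 := 19 | P0:I, P1:I, P2:M(19) | bus: BusRdX,Flush
[11] P1: load  L1 | P0:I, P1:S(19), P2:O(19) | bus: BusRd
[12] P0: load  L1 | P0:S(19), P1:S(19), P2:O(19) | bus: BusRd
[13] P2: load  L1 | P0:S(19), P1:S(19), P2:O(19) | bus: none
[14] P0: load  L4 | P0:E(0), P1:I, P2:I | bus: BusRd
[15] P0: load  L5 | P0:E(20), P1:I, P2:I | bus: BusRd
[16] P0: store L0 := 25 | P0:M(25), P1:I, P2:I | bus: none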